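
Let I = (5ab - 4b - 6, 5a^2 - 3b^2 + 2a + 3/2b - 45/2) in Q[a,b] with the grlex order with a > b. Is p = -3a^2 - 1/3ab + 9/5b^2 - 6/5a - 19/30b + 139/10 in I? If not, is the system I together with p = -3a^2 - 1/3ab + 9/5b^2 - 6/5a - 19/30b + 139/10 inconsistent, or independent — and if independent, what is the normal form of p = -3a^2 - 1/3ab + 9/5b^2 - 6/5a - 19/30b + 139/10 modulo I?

-3a^2 - 1/3ab + 9/5b^2 - 6/5a - 19/30b + 139/10 lies in I (it reduces to 0).

First compute the reduced Gröbner basis of I by Buchberger's algorithm.
f_1 = 5ab - 4b - 6, LT = ab.
f_2 = 5a^2 - 3b^2 + 2a + 3/2b - 45/2, LT = a^2.

S(f_1,f_2): lcm = a^2b. S = 3/5b^3 - 6/5ab - 3/10b^2 - 6/5a + 9/2b.
  leading term b^3: no divisor's leading term divides it; move 3/5b^3 to the remainder.
  leading term ab: subtract (-6/25)·f_1 from -6/5ab - 3/10b^2 - 6/5a + 9/2b → -3/10b^2 - 6/5a + 177/50b - 36/25
  leading term b^2: no divisor's leading term divides it; move -3/10b^2 to the remainder.
  leading term a: no divisor's leading term divides it; move -6/5a to the remainder.
  leading term b: no divisor's leading term divides it; move 177/50b to the remainder.
  leading term 1: no divisor's leading term divides it; move -36/25 to the remainder.
  remainder 3/5b^3 - 3/10b^2 - 6/5a + 177/50b - 36/25 ≠ 0; add h_3 = 3/5b^3 - 3/10b^2 - 6/5a + 177/50b - 36/25 to the basis.

S(f_1,h_3): lcm = ab^3. S = 1/2ab^2 - 4/5b^3 + 2a^2 - 59/10ab - 6/5b^2 + 12/5a.
  leading term ab^2: subtract (1/10b)·f_1 from 1/2ab^2 - 4/5b^3 + 2a^2 - 59/10ab - 6/5b^2 + 12/5a → -4/5b^3 + 2a^2 - 59/10ab - 4/5b^2 + 12/5a + 3/5b
  leading term b^3: subtract (-4/3)·h_3 from -4/5b^3 + 2a^2 - 59/10ab - 4/5b^2 + 12/5a + 3/5b → 2a^2 - 59/10ab - 6/5b^2 + 4/5a + 133/25b - 48/25
  leading term a^2: subtract (2/5)·f_2 from 2a^2 - 59/10ab - 6/5b^2 + 4/5a + 133/25b - 48/25 → -59/10ab + 118/25b + 177/25
  leading term ab: subtract (-59/50)·f_1 from -59/10ab + 118/25b + 177/25 → 0
  remainder 0.

S(f_2,h_3): leading monomials are coprime, so the S-polynomial reduces to 0 (Buchberger's first criterion).
Every S-polynomial of the final basis reduces to 0, so we have a Gröbner basis.
Inter-reduce: drop elements whose leading term is divisible by another's, tail-reduce, and make monic.
Reduced Gröbner basis: {b^3 - 1/2b^2 - 2a + 59/10b - 12/5, a^2 - 3/5b^2 + 2/5a + 3/10b - 9/2, ab - 4/5b - 6/5}.
Label its elements g_1 = b^3 - 1/2b^2 - 2a + 59/10b - 12/5, g_2 = a^2 - 3/5b^2 + 2/5a + 3/10b - 9/2, g_3 = ab - 4/5b - 6/5.

Reduce p = -3a^2 - 1/3ab + 9/5b^2 - 6/5a - 19/30b + 139/10 modulo G:
  leading term a^2: subtract (-3)·g_2 from -3a^2 - 1/3ab + 9/5b^2 - 6/5a - 19/30b + 139/10 → -1/3ab + 4/15b + 2/5
  leading term ab: subtract (-1/3)·g_3 from -1/3ab + 4/15b + 2/5 → 0
  normal form = 0.
Since the normal form is 0, p ∈ I.

Ideal membership is decidable via reduction modulo a Gröbner basis.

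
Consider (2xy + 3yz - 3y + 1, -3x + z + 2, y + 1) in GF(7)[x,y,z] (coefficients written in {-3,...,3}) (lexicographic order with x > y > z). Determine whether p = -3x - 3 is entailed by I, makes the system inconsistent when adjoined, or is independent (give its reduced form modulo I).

-3x - 3 lies in I (it reduces to 0).

First compute the reduced Gröbner basis of I by Buchberger's algorithm.
f_1 = 2xy + 3yz - 3y + 1, LT = xy.
f_2 = -3x + z + 2, LT = x.
f_3 = y + 1, LT = y.

S(f_1,f_2): lcm = xy. S = 3yz - 2y - 3.
  reduce S modulo (f_1, f_2, f_3):
  remainder -3z - 1 ≠ 0; add h_4 = -3z - 1 to the basis.

The other S-polynomials (S(f_1,f_3), S(f_2,f_3), S(f_1,h_4), S(f_2,h_4), S(f_3,h_4)) all reduce to 0 modulo the current basis, so we have a Gröbner basis.
Inter-reduce: drop elements whose leading term is divisible by another's, tail-reduce, and make monic.
Reduced Gröbner basis: {x + 1, y + 1, z - 2}.
Label its elements g_1 = x + 1, g_2 = y + 1, g_3 = z - 2.

Reduce p = -3x - 3 modulo G:
  leading term x: subtract (-3)·g_1 from -3x - 3 → 0
  normal form = 0.
Since the normal form is 0, p ∈ I.

The remainder on division by a Gröbner basis is unique — it is the normal form.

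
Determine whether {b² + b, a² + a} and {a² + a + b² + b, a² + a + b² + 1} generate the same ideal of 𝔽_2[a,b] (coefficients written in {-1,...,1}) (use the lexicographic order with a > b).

Two ideals are equal iff their reduced Gröbner bases coincide (the reduced basis is unique for a fixed ordering).
Buchberger on the first generating set:
f_1 = b² + b, LT = b².
f_2 = a² + a, LT = a².

S(f_1,f_2): leading monomials are coprime, so the S-polynomial reduces to 0 (Buchberger's first criterion).
Every S-polynomial of the final basis reduces to 0, so we have a Gröbner basis.
Inter-reduce: drop elements whose leading term is divisible by another's, tail-reduce, and make monic.
Reduced Gröbner basis: {a² + a, b² + b}.

Buchberger on the second generating set:
h_1 = a² + a + b² + b, LT = a².
h_2 = a² + a + b² + 1, LT = a².

S(h_1,h_2): lcm = a². S = b + 1.
  leading term b: no divisor's leading term divides it; move b to the remainder.
  leading term 1: no divisor's leading term divides it; move 1 to the remainder.
  remainder b + 1 ≠ 0; add k_3 = b + 1 to the basis.

S(h_1,k_3): leading monomials are coprime, so the S-polynomial reduces to 0 (Buchberger's first criterion).
S(h_2,k_3): leading monomials are coprime, so the S-polynomial reduces to 0 (Buchberger's first criterion).
Every S-polynomial of the final basis reduces to 0, so we have a Gröbner basis.
Inter-reduce: drop elements whose leading term is divisible by another's, tail-reduce, and make monic.
Reduced Gröbner basis: {a² + a, b + 1}.

The bases are distinct; the ideals are different.

No, the ideals differ.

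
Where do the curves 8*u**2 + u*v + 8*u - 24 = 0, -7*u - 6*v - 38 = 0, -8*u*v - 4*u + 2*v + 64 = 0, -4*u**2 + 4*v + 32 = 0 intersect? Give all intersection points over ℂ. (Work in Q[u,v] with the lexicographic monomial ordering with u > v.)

{(-2, -4)}

Compute a lex Gröbner basis by Buchberger's algorithm.
f_1 = 8*u**2 + u*v + 8*u - 24, LT = u**2.
f_2 = -7*u - 6*v - 38, LT = u.
f_3 = -8*u*v - 4*u + 2*v + 64, LT = u*v.
f_4 = -4*u**2 + 4*v + 32, LT = u**2.

S(f_1,f_2): lcm = u**2. S = -41/56*u*v - 31/7*u - 3.
  leading term u*v: subtract (41/392*v)·f_2 from -41/56*u*v - 31/7*u - 3 → -31/7*u + 123/196*v**2 + 779/196*v - 3
  leading term u: subtract (31/49)·f_2 from -31/7*u + 123/196*v**2 + 779/196*v - 3 → 123/196*v**2 + 1523/196*v + 1031/49
  leading term v**2: no divisor's leading term divides it; move 123/196*v**2 to the remainder.
  leading term v: no divisor's leading term divides it; move 1523/196*v to the remainder.
  leading term 1: no divisor's leading term divides it; move 1031/49 to the remainder.
  remainder 123/196*v**2 + 1523/196*v + 1031/49 ≠ 0; add h_5 = 123/196*v**2 + 1523/196*v + 1031/49 to the basis.

S(f_1,f_3): lcm = u**2*v. S = -1/2*u**2 + 1/8*u*v**2 + 5/4*u*v + 8*u - 3*v.
  leading term u**2: subtract (-1/16)·f_1 from -1/2*u**2 + 1/8*u*v**2 + 5/4*u*v + 8*u - 3*v → 1/8*u*v**2 + 21/16*u*v + 17/2*u - 3*v - 3/2
  leading term u*v**2: subtract (-1/56*v**2)·f_2 from 1/8*u*v**2 + 21/16*u*v + 17/2*u - 3*v - 3/2 → 21/16*u*v + 17/2*u - 3/28*v**3 - 19/28*v**2 - 3*v - 3/2
  leading term u*v: subtract (-3/16*v)·f_2 from 21/16*u*v + 17/2*u - 3/28*v**3 - 19/28*v**2 - 3*v - 3/2 → 17/2*u - 3/28*v**3 - 101/56*v**2 - 81/8*v - 3/2
  leading term u: subtract (-17/14)·f_2 from 17/2*u - 3/28*v**3 - 101/56*v**2 - 81/8*v - 3/2 → -3/28*v**3 - 101/56*v**2 - 975/56*v - 667/14
  leading term v**3: subtract (-7/41*v)·h_5 from -3/28*v**3 - 101/56*v**2 - 975/56*v - 667/14 → -1095/2296*v**2 - 31727/2296*v - 667/14
  leading term v**2: subtract (-2555/3362)·h_5 from -1095/2296*v**2 - 31727/2296*v - 667/14 → -13302/1681*v - 53208/1681
  leading term v: no divisor's leading term divides it; move -13302/1681*v to the remainder.
  leading term 1: no divisor's leading term divides it; move -53208/1681 to the remainder.
  remainder -13302/1681*v - 53208/1681 ≠ 0; add h_6 = -13302/1681*v - 53208/1681 to the basis.

The other S-polynomials (S(f_1,f_4), S(f_2,f_3), S(f_2,f_4), S(f_3,f_4), S(f_1,h_5), S(f_2,h_5), S(f_3,h_5), S(f_4,h_5), S(f_1,h_6), S(f_2,h_6), S(f_3,h_6), S(f_4,h_6), S(h_5,h_6)) all reduce to 0 modulo the current basis, so we have a Gröbner basis.
Inter-reduce: drop elements whose leading term is divisible by another's, tail-reduce, and make monic.
Reduced Gröbner basis: {u + 2, v + 4}.

The lex basis is triangular: the last element involves only v. Solving v + 4 = 0 gives v ∈ {-4}; substituting each value into the earlier elements determines the remaining variables.
  v = -4: the earlier basis element becomes u + 2 = 0, giving u = -2 — point (-2, -4).
Substituting each solution back into the original system confirms all equations vanish.
Zero-dimensionality of the ideal guarantees finitely many solutions over ℂ.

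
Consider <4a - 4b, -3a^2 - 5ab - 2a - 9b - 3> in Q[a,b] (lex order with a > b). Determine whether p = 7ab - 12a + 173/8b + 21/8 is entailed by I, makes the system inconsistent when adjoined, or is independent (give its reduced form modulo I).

First compute the reduced Gröbner basis of I by Buchberger's algorithm.
f_1 = 4a - 4b, LT = a.
f_2 = -3a^2 - 5ab - 2a - 9b - 3, LT = a^2.

S(f_1,f_2): lcm = a^2. S = -8/3ab - 2/3a - 3b - 1.
  leading term ab: subtract (-2/3b)·f_1 from -8/3ab - 2/3a - 3b - 1 → -2/3a - 8/3b^2 - 3b - 1
  leading term a: subtract (-1/6)·f_1 from -2/3a - 8/3b^2 - 3b - 1 → -8/3b^2 - 11/3b - 1
  leading term b^2: no divisor's leading term divides it; move -8/3b^2 to the remainder.
  leading term b: no divisor's leading term divides it; move -11/3b to the remainder.
  leading term 1: no divisor's leading term divides it; move -1 to the remainder.
  remainder -8/3b^2 - 11/3b - 1 ≠ 0; add h_3 = -8/3b^2 - 11/3b - 1 to the basis.

S(f_1,h_3): leading monomials are coprime, so the S-polynomial reduces to 0 (Buchberger's first criterion).
S(f_2,h_3): leading monomials are coprime, so the S-polynomial reduces to 0 (Buchberger's first criterion).
Every S-polynomial of the final basis reduces to 0, so we have a Gröbner basis.
Inter-reduce: drop elements whose leading term is divisible by another's, tail-reduce, and make monic.
Reduced Gröbner basis: {a - b, b^2 + 11/8b + 3/8}.
Label its elements g_1 = a - b, g_2 = b^2 + 11/8b + 3/8.

Reduce p = 7ab - 12a + 173/8b + 21/8 modulo G:
  leading term ab: subtract (7b)·g_1 from 7ab - 12a + 173/8b + 21/8 → -12a + 7b^2 + 173/8b + 21/8
  leading term a: subtract (-12)·g_1 from -12a + 7b^2 + 173/8b + 21/8 → 7b^2 + 77/8b + 21/8
  leading term b^2: subtract (7)·g_2 from 7b^2 + 77/8b + 21/8 → 0
  normal form = 0.
Since the normal form is 0, p ∈ I.

Ideal membership is decidable via reduction modulo a Gröbner basis.

7ab - 12a + 173/8b + 21/8 lies in I (it reduces to 0).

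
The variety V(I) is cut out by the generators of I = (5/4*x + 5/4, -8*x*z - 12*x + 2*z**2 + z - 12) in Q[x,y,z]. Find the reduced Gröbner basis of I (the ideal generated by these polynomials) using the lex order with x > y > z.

G = {x + 1, z**2 + 9/2*z}

f_1 = 5/4*x + 5/4, LT = x.
f_2 = -8*x*z - 12*x + 2*z**2 + z - 12, LT = x*z.

S(f_1,f_2): lcm = x*z. S = -3/2*x + 1/4*z**2 + 9/8*z - 3/2.
  reduce S modulo (f_1, f_2):
  remainder 1/4*z**2 + 9/8*z ≠ 0; add g_3 = 1/4*z**2 + 9/8*z to the basis.

The other S-polynomials (S(f_1,g_3), S(f_2,g_3)) all reduce to 0 modulo the current basis, so we have a Gröbner basis.
Inter-reduce: drop elements whose leading term is divisible by another's, tail-reduce, and make monic.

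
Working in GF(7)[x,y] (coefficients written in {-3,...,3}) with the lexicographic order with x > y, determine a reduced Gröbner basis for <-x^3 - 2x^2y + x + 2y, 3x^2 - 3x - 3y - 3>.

This is the nonlinear analogue of row-reducing a linear system.

f_1 = -x^3 - 2x^2y + x + 2y, LT = x^3.
f_2 = 3x^2 - 3x - 3y - 3, LT = x^2.

S(f_1,f_2): lcm = x^3. S = 2x^2y + x^2 + xy - 2y.
  leading term x^2y: subtract (3y)·f_2 from 2x^2y + x^2 + xy - 2y → x^2 + 3xy + 2y^2
  leading term x^2: subtract (-2)·f_2 from x^2 + 3xy + 2y^2 → 3xy + x + 2y^2 + y + 1
  leading term xy: no divisor's leading term divides it; move 3xy to the remainder.
  leading term x: no divisor's leading term divides it; move x to the remainder.
  leading term y^2: no divisor's leading term divides it; move 2y^2 to the remainder.
  leading term y: no divisor's leading term divides it; move y to the remainder.
  leading term 1: no divisor's leading term divides it; move 1 to the remainder.
  remainder 3xy + x + 2y^2 + y + 1 ≠ 0; add g_3 = 3xy + x + 2y^2 + y + 1 to the basis.

S(f_1,g_3): lcm = x^3y. S = 2x^3 - x^2y^2 + 2x^2y + 2x^2 - xy - 2y^2.
  leading term x^3: subtract (-2)·f_1 from 2x^3 - x^2y^2 + 2x^2y + 2x^2 - xy - 2y^2 → -x^2y^2 - 2x^2y + 2x^2 - xy + 2x - 2y^2 - 3y
  leading term x^2y^2: subtract (2y^2)·f_2 from -x^2y^2 - 2x^2y + 2x^2 - xy + 2x - 2y^2 - 3y → -2x^2y + 2x^2 - xy^2 - xy + 2x - y^3 - 3y^2 - 3y
  leading term x^2y: subtract (-3y)·f_2 from -2x^2y + 2x^2 - xy^2 - xy + 2x - y^3 - 3y^2 - 3y → 2x^2 - xy^2 - 3xy + 2x - y^3 + 2y^2 + 2y
  leading term x^2: subtract (3)·f_2 from 2x^2 - xy^2 - 3xy + 2x - y^3 + 2y^2 + 2y → -xy^2 - 3xy - 3x - y^3 + 2y^2 - 3y + 2
  leading term xy^2: subtract (2y)·g_3 from -xy^2 - 3xy - 3x - y^3 + 2y^2 - 3y + 2 → 2xy - 3x + 2y^3 + 2y + 2
  leading term xy: subtract (3)·g_3 from 2xy - 3x + 2y^3 + 2y + 2 → x + 2y^3 + y^2 - y - 1
  leading term x: no divisor's leading term divides it; move x to the remainder.
  leading term y^3: no divisor's leading term divides it; move 2y^3 to the remainder.
  leading term y^2: no divisor's leading term divides it; move y^2 to the remainder.
  leading term y: no divisor's leading term divides it; move -y to the remainder.
  leading term 1: no divisor's leading term divides it; move -1 to the remainder.
  remainder x + 2y^3 + y^2 - y - 1 ≠ 0; add g_4 = x + 2y^3 + y^2 - y - 1 to the basis.

S(f_1,g_4): lcm = x^3. S = -2x^2y^3 - x^2y^2 + 3x^2y + x^2 - x - 2y.
  leading term x^2y^3: subtract (-3y^3)·f_2 from -2x^2y^3 - x^2y^2 + 3x^2y + x^2 - x - 2y → -x^2y^2 + 3x^2y + x^2 - 2xy^3 - x - 2y^4 - 2y^3 - 2y
  leading term x^2y^2: subtract (2y^2)·f_2 from -x^2y^2 + 3x^2y + x^2 - 2xy^3 - x - 2y^4 - 2y^3 - 2y → 3x^2y + x^2 - 2xy^3 - xy^2 - x - 2y^4 - 3y^3 - y^2 - 2y
  leading term x^2y: subtract (y)·f_2 from 3x^2y + x^2 - 2xy^3 - xy^2 - x - 2y^4 - 3y^3 - y^2 - 2y → x^2 - 2xy^3 - xy^2 + 3xy - x - 2y^4 - 3y^3 + 2y^2 + y
  leading term x^2: subtract (-2)·f_2 from x^2 - 2xy^3 - xy^2 + 3xy - x - 2y^4 - 3y^3 + 2y^2 + y → -2xy^3 - xy^2 + 3xy - 2y^4 - 3y^3 + 2y^2 + 2y + 1
  leading term xy^3: subtract (-3y^2)·g_3 from -2xy^3 - xy^2 + 3xy - 2y^4 - 3y^3 + 2y^2 + 2y + 1 → 2xy^2 + 3xy - 3y^4 - 2y^2 + 2y + 1
  leading term xy^2: subtract (3y)·g_3 from 2xy^2 + 3xy - 3y^4 - 2y^2 + 2y + 1 → -3y^4 + y^3 + 2y^2 - y + 1
  leading term y^4: no divisor's leading term divides it; move -3y^4 to the remainder.
  leading term y^3: no divisor's leading term divides it; move y^3 to the remainder.
  leading term y^2: no divisor's leading term divides it; move 2y^2 to the remainder.
  leading term y: no divisor's leading term divides it; move -y to the remainder.
  leading term 1: no divisor's leading term divides it; move 1 to the remainder.
  remainder -3y^4 + y^3 + 2y^2 - y + 1 ≠ 0; add g_5 = -3y^4 + y^3 + 2y^2 - y + 1 to the basis.

The other S-polynomials (S(f_2,g_3), S(f_2,g_4), S(g_3,g_4), S(f_1,g_5), S(f_2,g_5), S(g_3,g_5), S(g_4,g_5)) all reduce to 0 modulo the current basis, so we have a Gröbner basis.
Inter-reduce: drop elements whose leading term is divisible by another's, tail-reduce, and make monic.

G = {x + 2y^3 + y^2 - y - 1, y^4 + 2y^3 - 3y^2 - 2y + 2}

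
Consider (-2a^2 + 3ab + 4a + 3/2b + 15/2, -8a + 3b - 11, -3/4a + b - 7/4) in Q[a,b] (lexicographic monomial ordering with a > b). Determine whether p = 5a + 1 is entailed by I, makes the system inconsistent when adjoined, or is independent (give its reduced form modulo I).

First compute the reduced Gröbner basis of I by Buchberger's algorithm.
f_1 = -2a^2 + 3ab + 4a + 3/2b + 15/2, LT = a^2.
f_2 = -8a + 3b - 11, LT = a.
f_3 = -3/4a + b - 7/4, LT = a.

S(f_1,f_2): lcm = a^2. S = -9/8ab - 27/8a - 3/4b - 15/4.
  leading term ab: subtract (9/64b)·f_2 from -9/8ab - 27/8a - 3/4b - 15/4 → -27/8a - 27/64b^2 + 51/64b - 15/4
  leading term a: subtract (27/64)·f_2 from -27/8a - 27/64b^2 + 51/64b - 15/4 → -27/64b^2 - 15/32b + 57/64
  leading term b^2: no divisor's leading term divides it; move -27/64b^2 to the remainder.
  leading term b: no divisor's leading term divides it; move -15/32b to the remainder.
  leading term 1: no divisor's leading term divides it; move 57/64 to the remainder.
  remainder -27/64b^2 - 15/32b + 57/64 ≠ 0; add h_4 = -27/64b^2 - 15/32b + 57/64 to the basis.

S(f_1,f_3): lcm = a^2. S = -1/6ab - 13/3a - 3/4b - 15/4.
  leading term ab: subtract (1/48b)·f_2 from -1/6ab - 13/3a - 3/4b - 15/4 → -13/3a - 1/16b^2 - 25/48b - 15/4
  leading term a: subtract (13/24)·f_2 from -13/3a - 1/16b^2 - 25/48b - 15/4 → -1/16b^2 - 103/48b + 53/24
  leading term b^2: subtract (4/27)·h_4 from -1/16b^2 - 103/48b + 53/24 → -299/144b + 299/144
  leading term b: no divisor's leading term divides it; move -299/144b to the remainder.
  leading term 1: no divisor's leading term divides it; move 299/144 to the remainder.
  remainder -299/144b + 299/144 ≠ 0; add h_5 = -299/144b + 299/144 to the basis.

The other S-polynomials (S(f_2,f_3), S(f_1,h_4), S(f_2,h_4), S(f_3,h_4), S(f_1,h_5), S(f_2,h_5), S(f_3,h_5), S(h_4,h_5)) all reduce to 0 modulo the current basis, so we have a Gröbner basis.
Inter-reduce: drop elements whose leading term is divisible by another's, tail-reduce, and make monic.
Reduced Gröbner basis: {a + 1, b - 1}.
Label its elements g_1 = a + 1, g_2 = b - 1.

Reduce p = 5a + 1 modulo G:
  leading term a: subtract (5)·g_1 from 5a + 1 → -4
  leading term 1: no divisor's leading term divides it; move -4 to the remainder.
  normal form = -4.
The normal form is nonzero, so p ∉ I. Since p minus its normal form lies in I, I + (p) = I + (r) where r = -4; decide whether this ideal is the whole ring.
Here r = -4 is a nonzero constant, hence a unit: 1 ∈ I + (p), the Gröbner basis of I + (p) is {1}, and the enlarged system has no common solution — adjoining p is inconsistent.

Adjoining 5a + 1 makes the ideal the whole ring: the system is inconsistent.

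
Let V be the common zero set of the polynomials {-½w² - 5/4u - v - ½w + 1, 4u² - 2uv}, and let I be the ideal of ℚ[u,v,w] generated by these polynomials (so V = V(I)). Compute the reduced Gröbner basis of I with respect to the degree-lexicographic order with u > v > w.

G = {u² - ½uv, w² + 5/2u + 2v + w - 2}

f_1 = -½w² - 5/4u - v - ½w + 1, LT = w².
f_2 = 4u² - 2uv, LT = u².

The S-polynomials (S(f_1,f_2)) all reduce to 0 modulo the current basis, so we have a Gröbner basis.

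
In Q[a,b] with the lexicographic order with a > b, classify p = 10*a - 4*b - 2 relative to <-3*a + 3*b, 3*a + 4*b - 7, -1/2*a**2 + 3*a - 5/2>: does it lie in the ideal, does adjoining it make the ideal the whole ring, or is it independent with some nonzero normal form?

First compute the reduced Gröbner basis of I by Buchberger's algorithm.
f_1 = -3*a + 3*b, LT = a.
f_2 = 3*a + 4*b - 7, LT = a.
f_3 = -1/2*a**2 + 3*a - 5/2, LT = a**2.

S(f_1,f_2): lcm = a. S = -7/3*b + 7/3.
  reduce S modulo (f_1, f_2, f_3):
  remainder -7/3*b + 7/3 ≠ 0; add h_4 = -7/3*b + 7/3 to the basis.

The other S-polynomials (S(f_1,f_3), S(f_2,f_3), S(f_1,h_4), S(f_2,h_4), S(f_3,h_4)) all reduce to 0 modulo the current basis, so we have a Gröbner basis.
Inter-reduce: drop elements whose leading term is divisible by another's, tail-reduce, and make monic.
Reduced Gröbner basis: {a - 1, b - 1}.
Label its elements g_1 = a - 1, g_2 = b - 1.

Reduce p = 10*a - 4*b - 2 modulo G:
  leading term a: subtract (10)·g_1 from 10*a - 4*b - 2 → -4*b + 8
  leading term b: subtract (-4)·g_2 from -4*b + 8 → 4
  leading term 1: no divisor's leading term divides it; move 4 to the remainder.
  normal form = 4.
The normal form is nonzero, so p ∉ I. Since p minus its normal form lies in I, I + (p) = I + (r) where r = 4; decide whether this ideal is the whole ring.
Here r = 4 is a nonzero constant, hence a unit: 1 ∈ I + (p), the Gröbner basis of I + (p) is {1}, and the enlarged system has no common solution — adjoining p is inconsistent.

Adjoining 10*a - 4*b - 2 makes the ideal the whole ring: the system is inconsistent.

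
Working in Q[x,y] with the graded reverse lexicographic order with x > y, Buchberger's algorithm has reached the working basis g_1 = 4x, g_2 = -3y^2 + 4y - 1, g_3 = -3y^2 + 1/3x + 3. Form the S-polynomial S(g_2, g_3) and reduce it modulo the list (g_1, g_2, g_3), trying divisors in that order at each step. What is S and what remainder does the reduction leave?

lcm(LM(g_2), LM(g_3)) = y^2.
S = (lcm/LT(g_2))·g_2 − (lcm/LT(g_3))·g_3 = 1/9x - 4/3y + 4/3.
Reduce S modulo (g_1, g_2, g_3) in that order:
  leading term x: subtract (1/36)·g_1 from 1/9x - 4/3y + 4/3 → -4/3y + 4/3
  leading term y: no divisor's leading term divides it; move -4/3y to the remainder.
  leading term 1: no divisor's leading term divides it; move 4/3 to the remainder.
The remainder -4/3y + 4/3 is nonzero, so it would be added as the next basis element.

S(g_2, g_3) = 1/9x - 4/3y + 4/3; remainder on division = -4/3y + 4/3.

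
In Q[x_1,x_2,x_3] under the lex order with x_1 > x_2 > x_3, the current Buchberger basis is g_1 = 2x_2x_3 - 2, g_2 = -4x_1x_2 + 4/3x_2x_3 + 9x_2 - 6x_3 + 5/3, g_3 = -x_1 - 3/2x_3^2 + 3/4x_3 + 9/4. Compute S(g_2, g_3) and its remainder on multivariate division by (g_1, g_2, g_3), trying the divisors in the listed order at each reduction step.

lcm(LM(g_2), LM(g_3)) = x_1x_2.
S = (lcm/LT(g_2))·g_2 − (lcm/LT(g_3))·g_3 = -3/2x_2x_3^2 + 5/12x_2x_3 + 3/2x_3 - 5/12.
Reduce S modulo (g_1, g_2, g_3) in that order:
  leading term x_2x_3^2: subtract (-3/4x_3)·g_1 from -3/2x_2x_3^2 + 5/12x_2x_3 + 3/2x_3 - 5/12 → 5/12x_2x_3 - 5/12
  leading term x_2x_3: subtract (5/24)·g_1 from 5/12x_2x_3 - 5/12 → 0
The remainder is 0, so this S-polynomial contributes no new basis element.

S(g_2, g_3) = -3/2x_2x_3^2 + 5/12x_2x_3 + 3/2x_3 - 5/12; remainder on division = 0.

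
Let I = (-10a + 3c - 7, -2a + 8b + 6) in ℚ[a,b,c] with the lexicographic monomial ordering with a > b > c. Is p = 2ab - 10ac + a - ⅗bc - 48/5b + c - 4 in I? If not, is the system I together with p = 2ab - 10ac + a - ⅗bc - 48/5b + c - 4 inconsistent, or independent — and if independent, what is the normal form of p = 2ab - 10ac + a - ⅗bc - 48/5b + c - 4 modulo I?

2ab - 10ac + a - ⅗bc - 48/5b + c - 4 is independent of I; its normal form modulo I is -3c² + 299/40c + 219/40.

First compute the reduced Gröbner basis of I by Buchberger's algorithm.
f_1 = -10a + 3c - 7, LT = a.
f_2 = -2a + 8b + 6, LT = a.

S(f_1,f_2): lcm = a. S = 4b - 3/10c + 37/10.
  leading term b: no divisor's leading term divides it; move 4b to the remainder.
  leading term c: no divisor's leading term divides it; move -3/10c to the remainder.
  leading term 1: no divisor's leading term divides it; move 37/10 to the remainder.
  remainder 4b - 3/10c + 37/10 ≠ 0; add h_3 = 4b - 3/10c + 37/10 to the basis.

S(f_1,h_3): leading monomials are coprime, so the S-polynomial reduces to 0 (Buchberger's first criterion).
S(f_2,h_3): leading monomials are coprime, so the S-polynomial reduces to 0 (Buchberger's first criterion).
Every S-polynomial of the final basis reduces to 0, so we have a Gröbner basis.
Inter-reduce: drop elements whose leading term is divisible by another's, tail-reduce, and make monic.
Reduced Gröbner basis: {a - 3/10c + 7/10, b - 3/40c + 37/40}.
Label its elements g_1 = a - 3/10c + 7/10, g_2 = b - 3/40c + 37/40.

Reduce p = 2ab - 10ac + a - ⅗bc - 48/5b + c - 4 modulo G:
  leading term ab: subtract (2b)·g_1 from 2ab - 10ac + a - ⅗bc - 48/5b + c - 4 → -10ac + a - 11b + c - 4
  leading term ac: subtract (-10c)·g_1 from -10ac + a - 11b + c - 4 → a - 11b - 3c² + 8c - 4
  leading term a: subtract (1)·g_1 from a - 11b - 3c² + 8c - 4 → -11b - 3c² + 83/10c - 47/10
  leading term b: subtract (-11)·g_2 from -11b - 3c² + 83/10c - 47/10 → -3c² + 299/40c + 219/40
  leading term c²: no divisor's leading term divides it; move -3c² to the remainder.
  leading term c: no divisor's leading term divides it; move 299/40c to the remainder.
  leading term 1: no divisor's leading term divides it; move 219/40 to the remainder.
  normal form = -3c² + 299/40c + 219/40.
The normal form is nonzero, so p ∉ I. Since p minus its normal form lies in I, I + (p) = I + (r) where r = -3c² + 299/40c + 219/40; decide whether this ideal is the whole ring.
Run Buchberger on G together with r (pairs among the g_i already reduce to 0 since G is a Gröbner basis):
g_1 = a - 3/10c + 7/10, LT = a.
g_2 = b - 3/40c + 37/40, LT = b.
r = -3c² + 299/40c + 219/40, LT = c².

S(g_1,g_2): leading monomials are coprime, so the S-polynomial reduces to 0 (Buchberger's first criterion).
S(g_1,r): leading monomials are coprime, so the S-polynomial reduces to 0 (Buchberger's first criterion).
S(g_2,r): leading monomials are coprime, so the S-polynomial reduces to 0 (Buchberger's first criterion).
Every S-polynomial of the final basis reduces to 0, so we have a Gröbner basis.
Inter-reduce: drop elements whose leading term is divisible by another's, tail-reduce, and make monic.
Reduced Gröbner basis: {a - 3/10c + 7/10, b - 3/40c + 37/40, c² - 299/120c - 73/40}.
The reduced Gröbner basis of I + (p) is {a - 3/10c + 7/10, b - 3/40c + 37/40, c² - 299/120c - 73/40} ≠ {1}, a proper ideal, so the enlarged system stays consistent: p is independent of I, with normal form -3c² + 299/40c + 219/40.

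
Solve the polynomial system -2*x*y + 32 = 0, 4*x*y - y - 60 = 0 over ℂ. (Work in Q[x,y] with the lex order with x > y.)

Compute a lex Gröbner basis by Buchberger's algorithm.
f_1 = -2*x*y + 32, LT = x*y.
f_2 = 4*x*y - y - 60, LT = x*y.

S(f_1,f_2): lcm = x*y. S = 1/4*y - 1.
  reduce S modulo (f_1, f_2):
  remainder 1/4*y - 1 ≠ 0; add h_3 = 1/4*y - 1 to the basis.

S(f_1,h_3): lcm = x*y. S = 4*x - 16.
  reduce S modulo (f_1, f_2, h_3):
  remainder 4*x - 16 ≠ 0; add h_4 = 4*x - 16 to the basis.

The other S-polynomials (S(f_2,h_3), S(f_1,h_4), S(f_2,h_4), S(h_3,h_4)) all reduce to 0 modulo the current basis, so we have a Gröbner basis.
Inter-reduce: drop elements whose leading term is divisible by another's, tail-reduce, and make monic.
Reduced Gröbner basis: {x - 4, y - 4}.

Since the basis is lex-ordered, y - 4 is univariate in y. Its roots are {4}. Back-substituting each root into the other basis elements fixes the other coordinates.
  y = 4: the earlier basis element becomes x - 4 = 0, giving x = 4 — point (4, 4).

{(4, 4)}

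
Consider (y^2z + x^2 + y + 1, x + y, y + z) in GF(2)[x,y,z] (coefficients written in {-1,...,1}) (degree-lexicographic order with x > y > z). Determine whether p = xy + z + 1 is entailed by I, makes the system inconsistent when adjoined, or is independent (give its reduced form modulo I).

Adjoining xy + z + 1 makes the ideal the whole ring: the system is inconsistent.

First compute the reduced Gröbner basis of I by Buchberger's algorithm.
f_1 = y^2z + x^2 + y + 1, LT = y^2z.
f_2 = x + y, LT = x.
f_3 = y + z, LT = y.

S(f_1,f_3): lcm = y^2z. S = yz^2 + x^2 + y + 1.
  reduce S modulo (f_1, f_2, f_3):
  remainder z^3 + z^2 + z + 1 ≠ 0; add h_4 = z^3 + z^2 + z + 1 to the basis.

The other S-polynomials (S(f_1,f_2), S(f_2,f_3), S(f_1,h_4), S(f_2,h_4), S(f_3,h_4)) all reduce to 0 modulo the current basis, so we have a Gröbner basis.
Inter-reduce: drop elements whose leading term is divisible by another's, tail-reduce, and make monic.
Reduced Gröbner basis: {z^3 + z^2 + z + 1, x + z, y + z}.
Label its elements g_1 = z^3 + z^2 + z + 1, g_2 = x + z, g_3 = y + z.

Reduce p = xy + z + 1 modulo G:
  leading term xy: subtract (y)·g_2 from xy + z + 1 → yz + z + 1
  leading term yz: subtract (z)·g_3 from yz + z + 1 → z^2 + z + 1
  leading term z^2: no divisor's leading term divides it; move z^2 to the remainder.
  leading term z: no divisor's leading term divides it; move z to the remainder.
  leading term 1: no divisor's leading term divides it; move 1 to the remainder.
  normal form = z^2 + z + 1.
The normal form is nonzero, so p ∉ I. Since p minus its normal form lies in I, I + (p) = I + (r) where r = z^2 + z + 1; decide whether this ideal is the whole ring.
Run Buchberger on G together with r (pairs among the g_i already reduce to 0 since G is a Gröbner basis):
g_1 = z^3 + z^2 + z + 1, LT = z^3.
g_2 = x + z, LT = x.
g_3 = y + z, LT = y.
r = z^2 + z + 1, LT = z^2.

S(g_1,r): lcm = z^3. S = 1.
  reduce S modulo (g_1, g_2, g_3, r):
  remainder 1 ≠ 0; add m_5 = 1 to the basis.

The other S-polynomials (S(g_1,g_2), S(g_1,g_3), S(g_2,g_3), S(g_2,r), S(g_3,r), S(g_1,m_5), S(g_2,m_5), S(g_3,m_5), S(r,m_5)) all reduce to 0 modulo the current basis, so we have a Gröbner basis.
Inter-reduce: drop elements whose leading term is divisible by another's, tail-reduce, and make monic.
Reduced Gröbner basis: {1}.
The reduced Gröbner basis of I + (p) is {1}: the ideal is the whole ring, so the enlarged system has no common solution — adjoining p is inconsistent.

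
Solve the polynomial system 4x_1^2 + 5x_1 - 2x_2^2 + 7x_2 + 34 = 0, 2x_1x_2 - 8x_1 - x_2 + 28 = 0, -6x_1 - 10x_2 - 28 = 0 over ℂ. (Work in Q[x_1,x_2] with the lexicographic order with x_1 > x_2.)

{(2, -4)}

Compute a lex Gröbner basis by Buchberger's algorithm.
f_1 = 4x_1^2 + 5x_1 - 2x_2^2 + 7x_2 + 34, LT = x_1^2.
f_2 = 2x_1x_2 - 8x_1 - x_2 + 28, LT = x_1x_2.
f_3 = -6x_1 - 10x_2 - 28, LT = x_1.

S(f_1,f_2): lcm = x_1^2x_2. S = 4x_1^2 + 7/4x_1x_2 - 14x_1 - 1/2x_2^3 + 7/4x_2^2 + 17/2x_2.
  leading term x_1^2: subtract (1)·f_1 from 4x_1^2 + 7/4x_1x_2 - 14x_1 - 1/2x_2^3 + 7/4x_2^2 + 17/2x_2 → 7/4x_1x_2 - 19x_1 - 1/2x_2^3 + 15/4x_2^2 + 3/2x_2 - 34
  leading term x_1x_2: subtract (7/8)·f_2 from 7/4x_1x_2 - 19x_1 - 1/2x_2^3 + 15/4x_2^2 + 3/2x_2 - 34 → -12x_1 - 1/2x_2^3 + 15/4x_2^2 + 19/8x_2 - 117/2
  leading term x_1: subtract (2)·f_3 from -12x_1 - 1/2x_2^3 + 15/4x_2^2 + 19/8x_2 - 117/2 → -1/2x_2^3 + 15/4x_2^2 + 179/8x_2 - 5/2
  leading term x_2^3: no divisor's leading term divides it; move -1/2x_2^3 to the remainder.
  leading term x_2^2: no divisor's leading term divides it; move 15/4x_2^2 to the remainder.
  leading term x_2: no divisor's leading term divides it; move 179/8x_2 to the remainder.
  leading term 1: no divisor's leading term divides it; move -5/2 to the remainder.
  remainder -1/2x_2^3 + 15/4x_2^2 + 179/8x_2 - 5/2 ≠ 0; add h_4 = -1/2x_2^3 + 15/4x_2^2 + 179/8x_2 - 5/2 to the basis.

S(f_1,f_3): lcm = x_1^2. S = -5/3x_1x_2 - 41/12x_1 - 1/2x_2^2 + 7/4x_2 + 17/2.
  leading term x_1x_2: subtract (-5/6)·f_2 from -5/3x_1x_2 - 41/12x_1 - 1/2x_2^2 + 7/4x_2 + 17/2 → -121/12x_1 - 1/2x_2^2 + 11/12x_2 + 191/6
  leading term x_1: subtract (121/72)·f_3 from -121/12x_1 - 1/2x_2^2 + 11/12x_2 + 191/6 → -1/2x_2^2 + 319/18x_2 + 710/9
  leading term x_2^2: no divisor's leading term divides it; move -1/2x_2^2 to the remainder.
  leading term x_2: no divisor's leading term divides it; move 319/18x_2 to the remainder.
  leading term 1: no divisor's leading term divides it; move 710/9 to the remainder.
  remainder -1/2x_2^2 + 319/18x_2 + 710/9 ≠ 0; add h_5 = -1/2x_2^2 + 319/18x_2 + 710/9 to the basis.

S(f_2,f_3): lcm = x_1x_2. S = -4x_1 - 5/3x_2^2 - 31/6x_2 + 14.
  leading term x_1: subtract (2/3)·f_3 from -4x_1 - 5/3x_2^2 - 31/6x_2 + 14 → -5/3x_2^2 + 3/2x_2 + 98/3
  leading term x_2^2: subtract (10/3)·h_5 from -5/3x_2^2 + 3/2x_2 + 98/3 → -3109/54x_2 - 6218/27
  leading term x_2: no divisor's leading term divides it; move -3109/54x_2 to the remainder.
  leading term 1: no divisor's leading term divides it; move -6218/27 to the remainder.
  remainder -3109/54x_2 - 6218/27 ≠ 0; add h_6 = -3109/54x_2 - 6218/27 to the basis.

S(f_1,h_4): leading monomials are coprime, so the S-polynomial reduces to 0 (Buchberger's first criterion).
S(f_2,h_4): lcm = x_1x_2^3. S = 7/2x_1x_2^2 + 179/4x_1x_2 - 5x_1 - 1/2x_2^3 + 14x_2^2.
  leading term x_1x_2^2: subtract (7/4x_2)·f_2 from 7/2x_1x_2^2 + 179/4x_1x_2 - 5x_1 - 1/2x_2^3 + 14x_2^2 → 235/4x_1x_2 - 5x_1 - 1/2x_2^3 + 63/4x_2^2 - 49x_2
  leading term x_1x_2: subtract (235/8)·f_2 from 235/4x_1x_2 - 5x_1 - 1/2x_2^3 + 63/4x_2^2 - 49x_2 → 230x_1 - 1/2x_2^3 + 63/4x_2^2 - 157/8x_2 - 1645/2
  leading term x_1: subtract (-115/3)·f_3 from 230x_1 - 1/2x_2^3 + 63/4x_2^2 - 157/8x_2 - 1645/2 → -1/2x_2^3 + 63/4x_2^2 - 9671/24x_2 - 11375/6
  leading term x_2^3: subtract (1)·h_4 from -1/2x_2^3 + 63/4x_2^2 - 9671/24x_2 - 11375/6 → 12x_2^2 - 1276/3x_2 - 5680/3
  leading term x_2^2: subtract (-24)·h_5 from 12x_2^2 - 1276/3x_2 - 5680/3 → 0
  remainder 0.

S(f_3,h_4): leading monomials are coprime, so the S-polynomial reduces to 0 (Buchberger's first criterion).
S(f_1,h_5): leading monomials are coprime, so the S-polynomial reduces to 0 (Buchberger's first criterion).
S(f_2,h_5): lcm = x_1x_2^2. S = 283/9x_1x_2 + 1420/9x_1 - 1/2x_2^2 + 14x_2.
  leading term x_1x_2: subtract (283/18)·f_2 from 283/9x_1x_2 + 1420/9x_1 - 1/2x_2^2 + 14x_2 → 2552/9x_1 - 1/2x_2^2 + 535/18x_2 - 3962/9
  leading term x_1: subtract (-1276/27)·f_3 from 2552/9x_1 - 1/2x_2^2 + 535/18x_2 - 3962/9 → -1/2x_2^2 - 23915/54x_2 - 47614/27
  leading term x_2^2: subtract (1)·h_5 from -1/2x_2^2 - 23915/54x_2 - 47614/27 → -12436/27x_2 - 49744/27
  leading term x_2: subtract (8)·h_6 from -12436/27x_2 - 49744/27 → 0
  remainder 0.

S(f_3,h_5): leading monomials are coprime, so the S-polynomial reduces to 0 (Buchberger's first criterion).
S(h_4,h_5): lcm = x_2^3. S = 503/18x_2^2 + 4069/36x_2 + 5.
  leading term x_2^2: subtract (-503/9)·h_5 from 503/18x_2^2 + 4069/36x_2 + 5 → 357535/324x_2 + 357535/81
  leading term x_2: subtract (-115/6)·h_6 from 357535/324x_2 + 357535/81 → 0
  remainder 0.

S(f_1,h_6): leading monomials are coprime, so the S-polynomial reduces to 0 (Buchberger's first criterion).
S(f_2,h_6): lcm = x_1x_2. S = -8x_1 - 1/2x_2 + 14.
  leading term x_1: subtract (4/3)·f_3 from -8x_1 - 1/2x_2 + 14 → 77/6x_2 + 154/3
  leading term x_2: subtract (-693/3109)·h_6 from 77/6x_2 + 154/3 → 0
  remainder 0.

S(f_3,h_6): leading monomials are coprime, so the S-polynomial reduces to 0 (Buchberger's first criterion).
S(h_4,h_6): lcm = x_2^3. S = -23/2x_2^2 - 179/4x_2 + 5.
  leading term x_2^2: subtract (23)·h_5 from -23/2x_2^2 - 179/4x_2 + 5 → -16285/36x_2 - 16285/9
  leading term x_2: subtract (48855/6218)·h_6 from -16285/36x_2 - 16285/9 → 0
  remainder 0.

S(h_5,h_6): lcm = x_2^2. S = -355/9x_2 - 1420/9.
  leading term x_2: subtract (2130/3109)·h_6 from -355/9x_2 - 1420/9 → 0
  remainder 0.

Every S-polynomial of the final basis reduces to 0, so we have a Gröbner basis.
Inter-reduce: drop elements whose leading term is divisible by another's, tail-reduce, and make monic.
Reduced Gröbner basis: {x_1 - 2, x_2 + 4}.

The lex basis is triangular: the last element involves only x_2. Solving x_2 + 4 = 0 gives x_2 ∈ {-4}; substituting each value into the earlier elements determines the remaining variables.
  x_2 = -4: the earlier basis element becomes x_1 - 2 = 0, giving x_1 = 2 — point (2, -4).
Each listed point satisfies every original equation (direct substitution).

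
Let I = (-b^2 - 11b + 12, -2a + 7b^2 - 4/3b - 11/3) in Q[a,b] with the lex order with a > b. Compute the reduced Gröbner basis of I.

f_1 = -b^2 - 11b + 12, LT = b^2.
f_2 = -2a + 7b^2 - 4/3b - 11/3, LT = a.

The S-polynomials (S(f_1,f_2)) all reduce to 0 modulo the current basis, so we have a Gröbner basis.

G = {a + 235/6b - 241/6, b^2 + 11b - 12}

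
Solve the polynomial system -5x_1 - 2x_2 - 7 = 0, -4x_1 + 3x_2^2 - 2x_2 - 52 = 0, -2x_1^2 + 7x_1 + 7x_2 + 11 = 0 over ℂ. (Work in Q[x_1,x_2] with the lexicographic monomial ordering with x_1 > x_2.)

{(-3, 4)}

Compute a lex Gröbner basis by Buchberger's algorithm.
f_1 = -5x_1 - 2x_2 - 7, LT = x_1.
f_2 = -4x_1 + 3x_2^2 - 2x_2 - 52, LT = x_1.
f_3 = -2x_1^2 + 7x_1 + 7x_2 + 11, LT = x_1^2.

S(f_1,f_2): lcm = x_1. S = 3/4x_2^2 - 1/10x_2 - 58/5.
  leading term x_2^2: no divisor's leading term divides it; move 3/4x_2^2 to the remainder.
  leading term x_2: no divisor's leading term divides it; move -1/10x_2 to the remainder.
  leading term 1: no divisor's leading term divides it; move -58/5 to the remainder.
  remainder 3/4x_2^2 - 1/10x_2 - 58/5 ≠ 0; add h_4 = 3/4x_2^2 - 1/10x_2 - 58/5 to the basis.

S(f_1,f_3): lcm = x_1^2. S = 2/5x_1x_2 + 49/10x_1 + 7/2x_2 + 11/2.
  leading term x_1x_2: subtract (-2/25x_2)·f_1 from 2/5x_1x_2 + 49/10x_1 + 7/2x_2 + 11/2 → 49/10x_1 - 4/25x_2^2 + 147/50x_2 + 11/2
  leading term x_1: subtract (-49/50)·f_1 from 49/10x_1 - 4/25x_2^2 + 147/50x_2 + 11/2 → -4/25x_2^2 + 49/50x_2 - 34/25
  leading term x_2^2: subtract (-16/75)·h_4 from -4/25x_2^2 + 49/50x_2 - 34/25 → 719/750x_2 - 1438/375
  leading term x_2: no divisor's leading term divides it; move 719/750x_2 to the remainder.
  leading term 1: no divisor's leading term divides it; move -1438/375 to the remainder.
  remainder 719/750x_2 - 1438/375 ≠ 0; add h_5 = 719/750x_2 - 1438/375 to the basis.

The other S-polynomials (S(f_2,f_3), S(f_1,h_4), S(f_2,h_4), S(f_3,h_4), S(f_1,h_5), S(f_2,h_5), S(f_3,h_5), S(h_4,h_5)) all reduce to 0 modulo the current basis, so we have a Gröbner basis.
Inter-reduce: drop elements whose leading term is divisible by another's, tail-reduce, and make monic.
Reduced Gröbner basis: {x_1 + 3, x_2 - 4}.

Elimination: the polynomial x_2 - 4 lies in the elimination ideal for x_2, so x_2 ∈ {4}. For each such x_2, the remaining basis elements (now univariate) give the rest of the solution.
  x_2 = 4: the earlier basis element becomes x_1 + 3 = 0, giving x_1 = -3 — point (-3, 4).
Check: every point annihilates each of the original generators.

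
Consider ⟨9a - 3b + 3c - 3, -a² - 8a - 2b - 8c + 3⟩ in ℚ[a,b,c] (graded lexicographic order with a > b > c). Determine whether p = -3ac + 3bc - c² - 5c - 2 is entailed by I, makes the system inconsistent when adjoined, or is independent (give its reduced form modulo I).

-3ac + 3bc - c² - 5c - 2 is independent of I; its normal form modulo I is 2bc - 6c - 2.

First compute the reduced Gröbner basis of I by Buchberger's algorithm.
f_1 = 9a - 3b + 3c - 3, LT = a.
f_2 = -a² - 8a - 2b - 8c + 3, LT = a².

S(f_1,f_2): lcm = a². S = -⅓ab + ⅓ac - 25/3a - 2b - 8c + 3.
  leading term ab: subtract (-1/27b)·f_1 from -⅓ab + ⅓ac - 25/3a - 2b - 8c + 3 → ⅓ac - 1/9b² + 1/9bc - 25/3a - 19/9b - 8c + 3
  leading term ac: subtract (1/27c)·f_1 from ⅓ac - 1/9b² + 1/9bc - 25/3a - 19/9b - 8c + 3 → -1/9b² + 2/9bc - 1/9c² - 25/3a - 19/9b - 71/9c + 3
  leading term b²: no divisor's leading term divides it; move -1/9b² to the remainder.
  leading term bc: no divisor's leading term divides it; move 2/9bc to the remainder.
  leading term c²: no divisor's leading term divides it; move -1/9c² to the remainder.
  leading term a: subtract (-25/27)·f_1 from -25/3a - 19/9b - 71/9c + 3 → -44/9b - 46/9c + 2/9
  leading term b: no divisor's leading term divides it; move -44/9b to the remainder.
  leading term c: no divisor's leading term divides it; move -46/9c to the remainder.
  leading term 1: no divisor's leading term divides it; move 2/9 to the remainder.
  remainder -1/9b² + 2/9bc - 1/9c² - 44/9b - 46/9c + 2/9 ≠ 0; add h_3 = -1/9b² + 2/9bc - 1/9c² - 44/9b - 46/9c + 2/9 to the basis.

S(f_1,h_3): leading monomials are coprime, so the S-polynomial reduces to 0 (Buchberger's first criterion).
S(f_2,h_3): leading monomials are coprime, so the S-polynomial reduces to 0 (Buchberger's first criterion).
Every S-polynomial of the final basis reduces to 0, so we have a Gröbner basis.
Inter-reduce: drop elements whose leading term is divisible by another's, tail-reduce, and make monic.
Reduced Gröbner basis: {b² - 2bc + c² + 44b + 46c - 2, a - ⅓b + ⅓c - ⅓}.
Label its elements g_1 = b² - 2bc + c² + 44b + 46c - 2, g_2 = a - ⅓b + ⅓c - ⅓.

Reduce p = -3ac + 3bc - c² - 5c - 2 modulo G:
  leading term ac: subtract (-3c)·g_2 from -3ac + 3bc - c² - 5c - 2 → 2bc - 6c - 2
  leading term bc: no divisor's leading term divides it; move 2bc to the remainder.
  leading term c: no divisor's leading term divides it; move -6c to the remainder.
  leading term 1: no divisor's leading term divides it; move -2 to the remainder.
  normal form = 2bc - 6c - 2.
The normal form is nonzero, so p ∉ I. Since p minus its normal form lies in I, I + (p) = I + (r) where r = 2bc - 6c - 2; decide whether this ideal is the whole ring.
Run Buchberger on G together with r (pairs among the g_i already reduce to 0 since G is a Gröbner basis):
g_1 = b² - 2bc + c² + 44b + 46c - 2, LT = b².
g_2 = a - ⅓b + ⅓c - ⅓, LT = a.
r = 2bc - 6c - 2, LT = bc.

S(g_1,g_2): leading monomials are coprime, so the S-polynomial reduces to 0 (Buchberger's first criterion).
S(g_1,r): lcm = b²c. S = -2bc² + c³ + 47bc + 46c² + b - 2c.
  leading term bc²: subtract (-c)·r from -2bc² + c³ + 47bc + 46c² + b - 2c → c³ + 47bc + 40c² + b - 4c
  leading term c³: no divisor's leading term divides it; move c³ to the remainder.
  leading term bc: subtract (47/2)·r from 47bc + 40c² + b - 4c → 40c² + b + 137c + 47
  leading term c²: no divisor's leading term divides it; move 40c² to the remainder.
  leading term b: no divisor's leading term divides it; move b to the remainder.
  leading term c: no divisor's leading term divides it; move 137c to the remainder.
  leading term 1: no divisor's leading term divides it; move 47 to the remainder.
  remainder c³ + 40c² + b + 137c + 47 ≠ 0; add m_4 = c³ + 40c² + b + 137c + 47 to the basis.

S(g_2,r): leading monomials are coprime, so the S-polynomial reduces to 0 (Buchberger's first criterion).
S(g_1,m_4): leading monomials are coprime, so the S-polynomial reduces to 0 (Buchberger's first criterion).
S(g_2,m_4): leading monomials are coprime, so the S-polynomial reduces to 0 (Buchberger's first criterion).
S(r,m_4): lcm = bc³. S = -40bc² - 3c³ - b² - 137bc - c² - 47b.
  leading term bc²: subtract (-20c)·r from -40bc² - 3c³ - b² - 137bc - c² - 47b → -3c³ - b² - 137bc - 121c² - 47b - 40c
  leading term c³: subtract (-3)·m_4 from -3c³ - b² - 137bc - 121c² - 47b - 40c → -b² - 137bc - c² - 44b + 371c + 141
  leading term b²: subtract (-1)·g_1 from -b² - 137bc - c² - 44b + 371c + 141 → -139bc + 417c + 139
  leading term bc: subtract (-139/2)·r from -139bc + 417c + 139 → 0
  remainder 0.

Every S-polynomial of the final basis reduces to 0, so we have a Gröbner basis.
Inter-reduce: drop elements whose leading term is divisible by another's, tail-reduce, and make monic.
Reduced Gröbner basis: {c³ + 40c² + b + 137c + 47, b² + c² + 44b + 40c - 4, bc - 3c - 1, a - ⅓b + ⅓c - ⅓}.
The reduced Gröbner basis of I + (p) is {c³ + 40c² + b + 137c + 47, b² + c² + 44b + 40c - 4, bc - 3c - 1, a - ⅓b + ⅓c - ⅓} ≠ {1}, a proper ideal, so the enlarged system stays consistent: p is independent of I, with normal form 2bc - 6c - 2.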